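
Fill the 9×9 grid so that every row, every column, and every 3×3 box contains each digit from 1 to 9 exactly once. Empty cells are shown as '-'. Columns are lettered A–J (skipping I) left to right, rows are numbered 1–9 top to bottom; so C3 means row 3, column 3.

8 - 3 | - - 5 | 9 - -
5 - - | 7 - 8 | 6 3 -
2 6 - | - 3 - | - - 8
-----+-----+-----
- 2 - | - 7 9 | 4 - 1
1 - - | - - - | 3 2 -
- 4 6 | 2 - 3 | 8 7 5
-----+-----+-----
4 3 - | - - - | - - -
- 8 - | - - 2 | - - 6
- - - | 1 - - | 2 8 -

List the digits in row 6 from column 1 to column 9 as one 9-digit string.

A4 = 3 (sole candidate).
H4 = 6 (sole candidate).
J5 = 9 (sole candidate).
A6 = 9: row 6 has {2,3,4,5,6,7,8}; col 1 has {1,2,3,4,5,8}; box has {1,2,3,4,6} → only 9 remains.
E6 = 1: row 6 has {2,3,4,5,6,7,8,9}; col 5 has {3,7}; box has {2,3,7,9} → only 1 remains.

946213875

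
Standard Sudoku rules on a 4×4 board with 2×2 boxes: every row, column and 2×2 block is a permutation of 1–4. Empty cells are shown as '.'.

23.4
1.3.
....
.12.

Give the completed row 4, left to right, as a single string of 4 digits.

4123

R1C3 = 1: row 1 has {2,3,4}; col 3 has {2,3}; box has {3,4} → only 1 remains.
R2C2 = 4: row 2 has {1,3}; col 2 has {1,3}; box has {1,2,3} → only 4 remains.
R2C4 = 2: row 2 has {1,3,4}; col 4 has {4}; box has {1,3,4} → only 2 remains.
R3C2 = 2: row 3 has {}; col 2 has {1,3,4}; box has {1} → only 2 remains.
R3C3 = 4: row 3 has {2}; col 3 has {1,2,3}; box has {2} → only 4 remains.
R4C4 = 3: row 4 has {1,2}; col 4 has {2,4}; box has {2,4} → only 3 remains.
R3C1 = 3: row 3 has {2,4}; col 1 has {1,2}; box has {1,2} → only 3 remains.
R3C4 = 1: row 3 has {2,3,4}; col 4 has {2,3,4}; box has {2,3,4} → only 1 remains.
R4C1 = 4: row 4 has {1,2,3}; col 1 has {1,2,3}; box has {1,2,3} → only 4 remains.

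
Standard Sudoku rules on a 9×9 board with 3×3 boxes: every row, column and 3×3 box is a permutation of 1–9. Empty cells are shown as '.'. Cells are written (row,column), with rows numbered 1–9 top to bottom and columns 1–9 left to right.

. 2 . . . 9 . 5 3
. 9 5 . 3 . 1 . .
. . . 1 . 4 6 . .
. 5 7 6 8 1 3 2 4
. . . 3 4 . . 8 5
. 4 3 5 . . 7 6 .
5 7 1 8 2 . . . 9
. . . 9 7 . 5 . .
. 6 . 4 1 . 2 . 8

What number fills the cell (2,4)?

(1,4) = 7 (sole candidate).
(1,5) = 6 (sole candidate).
(2,4) = 2: row 2 has {1,3,5,9}; col 4 has {1,3,4,5,6,7,8,9}; box has {1,3,4,6,7,9} → only 2 remains.

2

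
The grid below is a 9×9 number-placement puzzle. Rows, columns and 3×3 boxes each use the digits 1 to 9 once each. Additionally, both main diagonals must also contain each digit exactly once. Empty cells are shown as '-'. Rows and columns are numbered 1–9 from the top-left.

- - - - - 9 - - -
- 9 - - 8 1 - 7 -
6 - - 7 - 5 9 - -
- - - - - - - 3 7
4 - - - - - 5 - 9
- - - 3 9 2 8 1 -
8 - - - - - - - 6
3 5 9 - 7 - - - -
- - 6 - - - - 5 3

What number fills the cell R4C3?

R6C9 = 4 (sole candidate).
R4C1 = 9 (hidden single in row 4).
R6C2 = 6 (hidden single in row 6).
R9C4 = 9 (hidden single in row 9).
R7C8 = 9 (hidden single in row 7).
R9C6 = 8 (hidden single in row 9).
R7C6 = 3 (hidden single in column 6).
R5C6 = 7 (hidden single in column 6).
R2C9 = 5 (hidden single in column 9).
R2C1 = 2 (sole candidate).
R9C1 = 1 (sole candidate).
R5C5 = 6 (sole candidate).
R5C8 = 2 (sole candidate).
R4C6 = 4 (sole candidate).
R4C7 = 6 (sole candidate).
R7C3 = 2 (sole candidate).
R8C6 = 6 (sole candidate).
R1C9 = 8 (sole candidate).
R3C8 = 4 (sole candidate).
R8C8 = 8 (sole candidate).
R1C8 = 6 (sole candidate).
R2C7 = 3 (sole candidate).
R3C3 = 1 (sole candidate).
R3C9 = 2 (sole candidate).
R4C4 = 5 (sole candidate).
R4C5 = 1 (sole candidate).
R5C4 = 8 (sole candidate).
R8C9 = 1 (sole candidate).
R1C1 = 7 (sole candidate).
R1C7 = 1 (sole candidate).
R2C3 = 4 (sole candidate).
R2C4 = 6 (sole candidate).
R3C5 = 3 (sole candidate).
R4C3 = 8: row 4 has {1,3,4,5,6,7,9}; col 3 has {1,2,4,6,9}; box has {4,6,9} → only 8 remains.

8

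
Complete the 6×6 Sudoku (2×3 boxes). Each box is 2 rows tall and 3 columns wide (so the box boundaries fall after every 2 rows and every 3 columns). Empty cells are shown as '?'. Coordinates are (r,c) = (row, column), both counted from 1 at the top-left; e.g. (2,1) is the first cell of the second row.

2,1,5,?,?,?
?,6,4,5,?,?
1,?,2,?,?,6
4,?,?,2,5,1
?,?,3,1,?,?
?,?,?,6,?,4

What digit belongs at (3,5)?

(1,6) = 3: row 1 has {1,2,5}; col 6 has {1,4,6}; box has {5} → only 3 remains.
(2,1) = 3: row 2 has {4,5,6}; col 1 has {1,2,4}; box has {1,2,4,5,6} → only 3 remains.
(2,6) = 2: row 2 has {3,4,5,6}; col 6 has {1,3,4,6}; box has {3,5} → only 2 remains.
(4,2) = 3: row 4 has {1,2,4,5}; col 2 has {1,6}; box has {1,2,4} → only 3 remains.
(4,3) = 6: row 4 has {1,2,3,4,5}; col 3 has {2,3,4,5}; box has {1,2,3,4} → only 6 remains.
(5,5) = 2: row 5 has {1,3}; col 5 has {5}; box has {1,4,6} → only 2 remains.
(5,6) = 5: row 5 has {1,2,3}; col 6 has {1,2,3,4,6}; box has {1,2,4,6} → only 5 remains.
(6,1) = 5: row 6 has {4,6}; col 1 has {1,2,3,4}; box has {3} → only 5 remains.
(6,2) = 2: row 6 has {4,5,6}; col 2 has {1,3,6}; box has {3,5} → only 2 remains.
(6,3) = 1: row 6 has {2,4,5,6}; col 3 has {2,3,4,5,6}; box has {2,3,5} → only 1 remains.
(6,5) = 3: row 6 has {1,2,4,5,6}; col 5 has {2,5}; box has {1,2,4,5,6} → only 3 remains.
(1,4) = 4: row 1 has {1,2,3,5}; col 4 has {1,2,5,6}; box has {2,3,5} → only 4 remains.
(1,5) = 6: row 1 has {1,2,3,4,5}; col 5 has {2,3,5}; box has {2,3,4,5} → only 6 remains.
(2,5) = 1: row 2 has {2,3,4,5,6}; col 5 has {2,3,5,6}; box has {2,3,4,5,6} → only 1 remains.
(3,2) = 5: row 3 has {1,2,6}; col 2 has {1,2,3,6}; box has {1,2,3,4,6} → only 5 remains.
(3,4) = 3: row 3 has {1,2,5,6}; col 4 has {1,2,4,5,6}; box has {1,2,5,6} → only 3 remains.
(3,5) = 4: row 3 has {1,2,3,5,6}; col 5 has {1,2,3,5,6}; box has {1,2,3,5,6} → only 4 remains.

4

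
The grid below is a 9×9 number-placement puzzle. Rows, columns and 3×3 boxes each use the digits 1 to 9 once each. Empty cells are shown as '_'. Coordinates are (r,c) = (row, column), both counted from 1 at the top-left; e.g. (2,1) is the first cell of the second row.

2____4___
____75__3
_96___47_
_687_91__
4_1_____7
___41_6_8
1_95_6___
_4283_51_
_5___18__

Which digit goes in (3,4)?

3

(1,7) = 9: row 1 has {2,4}; col 7 has {1,4,5,6,8}; box has {3,4,7} → only 9 remains.
(2,1) = 8: row 2 has {3,5,7}; col 1 has {1,2,4}; box has {2,6,9} → only 8 remains.
(2,2) = 1: row 2 has {3,5,7,8}; col 2 has {4,5,6,9}; box has {2,6,8,9} → only 1 remains.
(2,3) = 4: row 2 has {1,3,5,7,8}; col 3 has {1,2,6,8,9}; box has {1,2,6,8,9} → only 4 remains.
(2,7) = 2: row 2 has {1,3,4,5,7,8}; col 7 has {1,4,5,6,8,9}; box has {3,4,7,9} → only 2 remains.
(2,8) = 6: row 2 has {1,2,3,4,5,7,8}; col 8 has {1,7}; box has {2,3,4,7,9} → only 6 remains.
(5,7) = 3: row 5 has {1,4,7}; col 7 has {1,2,4,5,6,8,9}; box has {1,6,7,8} → only 3 remains.
(7,7) = 7: row 7 has {1,5,6,9}; col 7 has {1,2,3,4,5,6,8,9}; box has {1,5,8} → only 7 remains.
(8,6) = 7: row 8 has {1,2,3,4,5,8}; col 6 has {1,4,5,6,9}; box has {1,3,5,6,8} → only 7 remains.
(2,4) = 9: row 2 has {1,2,3,4,5,6,7,8}; col 4 has {4,5,7,8}; box has {4,5,7} → only 9 remains.
(5,2) = 2: row 5 has {1,3,4,7}; col 2 has {1,4,5,6,9}; box has {1,4,6,8} → only 2 remains.
(5,4) = 6: row 5 has {1,2,3,4,7}; col 4 has {4,5,7,8,9}; box has {1,4,7,9} → only 6 remains.
(5,6) = 8: row 5 has {1,2,3,4,6,7}; col 6 has {1,4,5,6,7,9}; box has {1,4,6,7,9} → only 8 remains.
(8,1) = 6: row 8 has {1,2,3,4,5,7,8}; col 1 has {1,2,4,8}; box has {1,2,4,5,9} → only 6 remains.
(8,9) = 9: row 8 has {1,2,3,4,5,6,7,8}; col 9 has {3,7,8}; box has {1,5,7,8} → only 9 remains.
(9,4) = 2: row 9 has {1,5,8}; col 4 has {4,5,6,7,8,9}; box has {1,3,5,6,7,8} → only 2 remains.
(5,5) = 5: row 5 has {1,2,3,4,6,7,8}; col 5 has {1,3,7}; box has {1,4,6,7,8,9} → only 5 remains.
(5,8) = 9: row 5 has {1,2,3,4,5,6,7,8}; col 8 has {1,6,7}; box has {1,3,6,7,8} → only 9 remains.
(7,5) = 4: row 7 has {1,5,6,7,9}; col 5 has {1,3,5,7}; box has {1,2,3,5,6,7,8} → only 4 remains.
(7,9) = 2: row 7 has {1,4,5,6,7,9}; col 9 has {3,7,8,9}; box has {1,5,7,8,9} → only 2 remains.
(9,5) = 9: row 9 has {1,2,5,8}; col 5 has {1,3,4,5,7}; box has {1,2,3,4,5,6,7,8} → only 9 remains.
(4,5) = 2: row 4 has {1,6,7,8,9}; col 5 has {1,3,4,5,7,9}; box has {1,4,5,6,7,8,9} → only 2 remains.
(6,6) = 3: row 6 has {1,4,6,8}; col 6 has {1,4,5,6,7,8,9}; box has {1,2,4,5,6,7,8,9} → only 3 remains.
(7,8) = 3: row 7 has {1,2,4,5,6,7,9}; col 8 has {1,6,7,9}; box has {1,2,5,7,8,9} → only 3 remains.
(9,8) = 4: row 9 has {1,2,5,8,9}; col 8 has {1,3,6,7,9}; box has {1,2,3,5,7,8,9} → only 4 remains.
(9,9) = 6: row 9 has {1,2,4,5,8,9}; col 9 has {2,3,7,8,9}; box has {1,2,3,4,5,7,8,9} → only 6 remains.
(3,5) = 8: row 3 has {4,6,7,9}; col 5 has {1,2,3,4,5,7,9}; box has {4,5,7,9} → only 8 remains.
(3,6) = 2: row 3 has {4,6,7,8,9}; col 6 has {1,3,4,5,6,7,8,9}; box has {4,5,7,8,9} → only 2 remains.
(4,8) = 5: row 4 has {1,2,6,7,8,9}; col 8 has {1,3,4,6,7,9}; box has {1,3,6,7,8,9} → only 5 remains.
(4,9) = 4: row 4 has {1,2,5,6,7,8,9}; col 9 has {2,3,6,7,8,9}; box has {1,3,5,6,7,8,9} → only 4 remains.
(6,2) = 7: row 6 has {1,3,4,6,8}; col 2 has {1,2,4,5,6,9}; box has {1,2,4,6,8} → only 7 remains.
(6,3) = 5: row 6 has {1,3,4,6,7,8}; col 3 has {1,2,4,6,8,9}; box has {1,2,4,6,7,8} → only 5 remains.
(6,8) = 2: row 6 has {1,3,4,5,6,7,8}; col 8 has {1,3,4,5,6,7,9}; box has {1,3,4,5,6,7,8,9} → only 2 remains.
(7,2) = 8: row 7 has {1,2,3,4,5,6,7,9}; col 2 has {1,2,4,5,6,7,9}; box has {1,2,4,5,6,9} → only 8 remains.
(1,2) = 3: row 1 has {2,4,9}; col 2 has {1,2,4,5,6,7,8,9}; box has {1,2,4,6,8,9} → only 3 remains.
(1,3) = 7: row 1 has {2,3,4,9}; col 3 has {1,2,4,5,6,8,9}; box has {1,2,3,4,6,8,9} → only 7 remains.
(1,4) = 1: row 1 has {2,3,4,7,9}; col 4 has {2,4,5,6,7,8,9}; box has {2,4,5,7,8,9} → only 1 remains.
(1,5) = 6: row 1 has {1,2,3,4,7,9}; col 5 has {1,2,3,4,5,7,8,9}; box has {1,2,4,5,7,8,9} → only 6 remains.
(1,8) = 8: row 1 has {1,2,3,4,6,7,9}; col 8 has {1,2,3,4,5,6,7,9}; box has {2,3,4,6,7,9} → only 8 remains.
(1,9) = 5: row 1 has {1,2,3,4,6,7,8,9}; col 9 has {2,3,4,6,7,8,9}; box has {2,3,4,6,7,8,9} → only 5 remains.
(3,1) = 5: row 3 has {2,4,6,7,8,9}; col 1 has {1,2,4,6,8}; box has {1,2,3,4,6,7,8,9} → only 5 remains.
(3,4) = 3: row 3 has {2,4,5,6,7,8,9}; col 4 has {1,2,4,5,6,7,8,9}; box has {1,2,4,5,6,7,8,9} → only 3 remains.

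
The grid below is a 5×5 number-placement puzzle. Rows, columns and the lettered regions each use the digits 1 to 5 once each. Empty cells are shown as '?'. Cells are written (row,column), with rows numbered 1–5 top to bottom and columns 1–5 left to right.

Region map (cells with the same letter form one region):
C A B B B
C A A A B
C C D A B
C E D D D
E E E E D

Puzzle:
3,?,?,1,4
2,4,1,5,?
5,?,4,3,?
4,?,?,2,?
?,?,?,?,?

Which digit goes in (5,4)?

4

(1,2) = 2: row 1 has {1,3,4}; col 2 has {4}; region has {1,3,4,5} → only 2 remains.
(1,3) = 5: row 1 has {1,2,3,4}; col 3 has {1,4}; region has {1,4} → only 5 remains.
(2,5) = 3: row 2 has {1,2,4,5}; col 5 has {4}; region has {1,4,5} → only 3 remains.
(3,2) = 1: row 3 has {3,4,5}; col 2 has {2,4}; region has {2,3,4,5} → only 1 remains.
(3,5) = 2: row 3 has {1,3,4,5}; col 5 has {3,4}; region has {1,3,4,5} → only 2 remains.
(4,3) = 3: row 4 has {2,4}; col 3 has {1,4,5}; region has {2,4} → only 3 remains.
(5,1) = 1: row 5 has {}; col 1 has {2,3,4,5}; region has {} → only 1 remains.
(5,3) = 2: row 5 has {1}; col 3 has {1,3,4,5}; region has {1} → only 2 remains.
(5,4) = 4: row 5 has {1,2}; col 4 has {1,2,3,5}; region has {1,2} → only 4 remains.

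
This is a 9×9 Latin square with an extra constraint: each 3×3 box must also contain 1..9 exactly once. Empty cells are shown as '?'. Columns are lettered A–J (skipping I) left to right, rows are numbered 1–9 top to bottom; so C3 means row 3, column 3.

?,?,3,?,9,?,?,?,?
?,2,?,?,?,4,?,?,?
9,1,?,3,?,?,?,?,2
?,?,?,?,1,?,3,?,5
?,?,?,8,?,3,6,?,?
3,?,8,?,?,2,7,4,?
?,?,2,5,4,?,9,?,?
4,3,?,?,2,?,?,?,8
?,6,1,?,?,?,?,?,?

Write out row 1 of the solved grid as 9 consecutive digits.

D1 = 2: in row 1, 2 can only go here (every other open cell in that row sees a 2).
H4 = 8: in row 4, 8 can only go here (every other open cell in that row sees an 8).
A4 = 2: in row 4, 2 can only go here (every other open cell in that row sees a 2).
H5 = 2: in row 5, 2 can only go here (every other open cell in that row sees a 2).
J6 = 1: in row 6, 1 can only go here (every other open cell in that row sees a 1).
J5 = 9: row 5 has {2,3,6,8}; col 9 has {1,2,5,8}; box has {1,2,3,4,5,6,7,8} → only 9 remains.
H2 = 9: in row 2, 9 can only go here (every other open cell in that row sees a 9).
J2 = 3: in row 2, 3 can only go here (every other open cell in that row sees a 3).
A5 = 1: in row 5, 1 can only go here (every other open cell in that row sees a 1).
H7 = 3: in row 7, 3 can only go here (every other open cell in that row sees a 3).
F7 = 1: in row 7, 1 can only go here (every other open cell in that row sees a 1).
J7 = 6: in row 7, 6 can only go here (every other open cell in that row sees a 6).
G9 = 2: in row 9, 2 can only go here (every other open cell in that row sees a 2).
E9 = 3: in row 9, 3 can only go here (every other open cell in that row sees a 3).
J9 = 4: in row 9, 4 can only go here (every other open cell in that row sees a 4).
J1 = 7: row 1 has {2,3,9}; col 9 has {1,2,3,4,5,6,8,9}; box has {2,3,9} → only 7 remains.
D2 = 1: in column 4, 1 can only go here (every other open cell in that column sees a 1).
D4 = 4: in column 4, 4 can only go here (every other open cell in that column sees a 4).
C4 = 6: in box 4, 6 can only go here (every other open cell in that box sees a 6).
C8 = 9: in column 3, 9 can only go here (every other open cell in that column sees a 9).
A9 = 5: in box 7, 5 can only go here (every other open cell in that box sees a 5).
H9 = 7: row 9 has {1,2,3,4,5,6}; col 8 has {2,3,4,8,9}; box has {2,3,4,6,8,9} → only 7 remains.
D9 = 9: row 9 has {1,2,3,4,5,6,7}; col 4 has {1,2,3,4,5,8}; box has {1,2,3,4,5} → only 9 remains.
F9 = 8: row 9 has {1,2,3,4,5,6,7,9}; col 6 has {1,2,3,4}; box has {1,2,3,4,5,9} → only 8 remains.
D6 = 6: row 6 has {1,2,3,4,7,8}; col 4 has {1,2,3,4,5,8,9}; box has {1,2,3,4,8} → only 6 remains.
E6 = 5: row 6 has {1,2,3,4,6,7,8}; col 5 has {1,2,3,4,9}; box has {1,2,3,4,6,8} → only 5 remains.
D8 = 7: row 8 has {2,3,4,8,9}; col 4 has {1,2,3,4,5,6,8,9}; box has {1,2,3,4,5,8,9} → only 7 remains.
F8 = 6: row 8 has {2,3,4,7,8,9}; col 6 has {1,2,3,4,8}; box has {1,2,3,4,5,7,8,9} → only 6 remains.
F1 = 5: row 1 has {2,3,7,9}; col 6 has {1,2,3,4,6,8}; box has {1,2,3,4,9} → only 5 remains.
F3 = 7: row 3 has {1,2,3,9}; col 6 has {1,2,3,4,5,6,8}; box has {1,2,3,4,5,9} → only 7 remains.
F4 = 9: row 4 has {1,2,3,4,5,6,8}; col 6 has {1,2,3,4,5,6,7,8}; box has {1,2,3,4,5,6,8} → only 9 remains.
E5 = 7: row 5 has {1,2,3,6,8,9}; col 5 has {1,2,3,4,5,9}; box has {1,2,3,4,5,6,8,9} → only 7 remains.
B6 = 9: row 6 has {1,2,3,4,5,6,7,8}; col 2 has {1,2,3,6}; box has {1,2,3,6,8} → only 9 remains.
B4 = 7: row 4 has {1,2,3,4,5,6,8,9}; col 2 has {1,2,3,6,9}; box has {1,2,3,6,8,9} → only 7 remains.
B7 = 8: row 7 has {1,2,3,4,5,6,9}; col 2 has {1,2,3,6,7,9}; box has {1,2,3,4,5,6,9} → only 8 remains.
B1 = 4: row 1 has {2,3,5,7,9}; col 2 has {1,2,3,6,7,8,9}; box has {1,2,3,9} → only 4 remains.
C3 = 5: row 3 has {1,2,3,7,9}; col 3 has {1,2,3,6,8,9}; box has {1,2,3,4,9} → only 5 remains.
H3 = 6: row 3 has {1,2,3,5,7,9}; col 8 has {2,3,4,7,8,9}; box has {2,3,7,9} → only 6 remains.
B5 = 5: row 5 has {1,2,3,6,7,8,9}; col 2 has {1,2,3,4,6,7,8,9}; box has {1,2,3,6,7,8,9} → only 5 remains.
C5 = 4: row 5 has {1,2,3,5,6,7,8,9}; col 3 has {1,2,3,5,6,8,9}; box has {1,2,3,5,6,7,8,9} → only 4 remains.
A7 = 7: row 7 has {1,2,3,4,5,6,8,9}; col 1 has {1,2,3,4,5,9}; box has {1,2,3,4,5,6,8,9} → only 7 remains.
H1 = 1: row 1 has {2,3,4,5,7,9}; col 8 has {2,3,4,6,7,8,9}; box has {2,3,6,7,9} → only 1 remains.
C2 = 7: row 2 has {1,2,3,4,9}; col 3 has {1,2,3,4,5,6,8,9}; box has {1,2,3,4,5,9} → only 7 remains.
E3 = 8: row 3 has {1,2,3,5,6,7,9}; col 5 has {1,2,3,4,5,7,9}; box has {1,2,3,4,5,7,9} → only 8 remains.
G3 = 4: row 3 has {1,2,3,5,6,7,8,9}; col 7 has {2,3,6,7,9}; box has {1,2,3,6,7,9} → only 4 remains.
H8 = 5: row 8 has {2,3,4,6,7,8,9}; col 8 has {1,2,3,4,6,7,8,9}; box has {2,3,4,6,7,8,9} → only 5 remains.
G1 = 8: row 1 has {1,2,3,4,5,7,9}; col 7 has {2,3,4,6,7,9}; box has {1,2,3,4,6,7,9} → only 8 remains.
E2 = 6: row 2 has {1,2,3,4,7,9}; col 5 has {1,2,3,4,5,7,8,9}; box has {1,2,3,4,5,7,8,9} → only 6 remains.
G2 = 5: row 2 has {1,2,3,4,6,7,9}; col 7 has {2,3,4,6,7,8,9}; box has {1,2,3,4,6,7,8,9} → only 5 remains.
G8 = 1: row 8 has {2,3,4,5,6,7,8,9}; col 7 has {2,3,4,5,6,7,8,9}; box has {2,3,4,5,6,7,8,9} → only 1 remains.
A1 = 6: row 1 has {1,2,3,4,5,7,8,9}; col 1 has {1,2,3,4,5,7,9}; box has {1,2,3,4,5,7,9} → only 6 remains.

643295817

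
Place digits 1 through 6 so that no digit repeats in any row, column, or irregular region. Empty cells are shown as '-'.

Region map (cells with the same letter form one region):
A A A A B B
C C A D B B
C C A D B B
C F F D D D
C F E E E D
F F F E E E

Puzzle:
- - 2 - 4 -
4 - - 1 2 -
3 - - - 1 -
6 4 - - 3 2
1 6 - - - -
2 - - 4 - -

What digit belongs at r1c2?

1

r1c1 = 5: row 1 has {2,4}; col 1 has {1,2,3,4,6}; region has {2} → only 5 remains.
r2c2 = 5: row 2 has {1,2,4}; col 2 has {4,6}; region has {1,3,4,6} → only 5 remains.
r3c2 = 2: row 3 has {1,3}; col 2 has {4,5,6}; region has {1,3,4,5,6} → only 2 remains.
r4c4 = 5: row 4 has {2,3,4,6}; col 4 has {1,4}; region has {1,2,3} → only 5 remains.
r5c5 = 5: row 5 has {1,6}; col 5 has {1,2,3,4}; region has {4} → only 5 remains.
r5c6 = 4: row 5 has {1,5,6}; col 6 has {2}; region has {1,2,3,5} → only 4 remains.
r6c5 = 6: row 6 has {2,4}; col 5 has {1,2,3,4,5}; region has {4,5} → only 6 remains.
r3c4 = 6: row 3 has {1,2,3}; col 4 has {1,4,5}; region has {1,2,3,4,5} → only 6 remains.
r3c6 = 5: row 3 has {1,2,3,6}; col 6 has {2,4}; region has {1,2,4} → only 5 remains.
r4c3 = 1: row 4 has {2,3,4,5,6}; col 3 has {2}; region has {2,4,6} → only 1 remains.
r5c3 = 3: row 5 has {1,4,5,6}; col 3 has {1,2}; region has {4,5,6} → only 3 remains.
r5c4 = 2: row 5 has {1,3,4,5,6}; col 4 has {1,4,5,6}; region has {3,4,5,6} → only 2 remains.
r6c2 = 3: row 6 has {2,4,6}; col 2 has {2,4,5,6}; region has {1,2,4,6} → only 3 remains.
r6c3 = 5: row 6 has {2,3,4,6}; col 3 has {1,2,3}; region has {1,2,3,4,6} → only 5 remains.
r6c6 = 1: row 6 has {2,3,4,5,6}; col 6 has {2,4,5}; region has {2,3,4,5,6} → only 1 remains.
r1c2 = 1: row 1 has {2,4,5}; col 2 has {2,3,4,5,6}; region has {2,5} → only 1 remains.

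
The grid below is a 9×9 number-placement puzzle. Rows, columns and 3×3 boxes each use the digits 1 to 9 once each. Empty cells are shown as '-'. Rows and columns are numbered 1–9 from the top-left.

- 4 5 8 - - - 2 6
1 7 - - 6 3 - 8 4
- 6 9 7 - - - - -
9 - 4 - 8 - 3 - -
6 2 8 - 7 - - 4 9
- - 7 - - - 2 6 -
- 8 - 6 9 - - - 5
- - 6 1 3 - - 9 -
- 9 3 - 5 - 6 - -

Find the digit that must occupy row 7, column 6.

row 1, column 1 = 3: row 1 has {2,4,5,6,8}; col 1 has {1,6,9}; box has {1,4,5,6,7,9} → only 3 remains.
row 1, column 5 = 1: row 1 has {2,3,4,5,6,8}; col 5 has {3,5,6,7,8,9}; box has {3,6,7,8} → only 1 remains.
row 1, column 6 = 9: row 1 has {1,2,3,4,5,6,8}; col 6 has {3}; box has {1,3,6,7,8} → only 9 remains.
row 1, column 7 = 7: row 1 has {1,2,3,4,5,6,8,9}; col 7 has {2,3,6}; box has {2,4,6,8} → only 7 remains.
row 2, column 3 = 2: row 2 has {1,3,4,6,7,8}; col 3 has {3,4,5,6,7,8,9}; box has {1,3,4,5,6,7,9} → only 2 remains.
row 2, column 4 = 5: row 2 has {1,2,3,4,6,7,8}; col 4 has {1,6,7,8}; box has {1,3,6,7,8,9} → only 5 remains.
row 2, column 7 = 9: row 2 has {1,2,3,4,5,6,7,8}; col 7 has {2,3,6,7}; box has {2,4,6,7,8} → only 9 remains.
row 3, column 1 = 8: row 3 has {6,7,9}; col 1 has {1,3,6,9}; box has {1,2,3,4,5,6,7,9} → only 8 remains.
row 4, column 4 = 2: row 4 has {3,4,8,9}; col 4 has {1,5,6,7,8}; box has {7,8} → only 2 remains.
row 5, column 4 = 3: row 5 has {2,4,6,7,8,9}; col 4 has {1,2,5,6,7,8}; box has {2,7,8} → only 3 remains.
row 6, column 1 = 5: row 6 has {2,6,7}; col 1 has {1,3,6,8,9}; box has {2,4,6,7,8,9} → only 5 remains.
row 6, column 5 = 4: row 6 has {2,5,6,7}; col 5 has {1,3,5,6,7,8,9}; box has {2,3,7,8} → only 4 remains.
row 6, column 6 = 1: row 6 has {2,4,5,6,7}; col 6 has {3,9}; box has {2,3,4,7,8} → only 1 remains.
row 6, column 9 = 8: row 6 has {1,2,4,5,6,7}; col 9 has {4,5,6,9}; box has {2,3,4,6,9} → only 8 remains.
row 7, column 3 = 1: row 7 has {5,6,8,9}; col 3 has {2,3,4,5,6,7,8,9}; box has {3,6,8,9} → only 1 remains.
row 7, column 7 = 4: row 7 has {1,5,6,8,9}; col 7 has {2,3,6,7,9}; box has {5,6,9} → only 4 remains.
row 8, column 2 = 5: row 8 has {1,3,6,9}; col 2 has {2,4,6,7,8,9}; box has {1,3,6,8,9} → only 5 remains.
row 8, column 7 = 8: row 8 has {1,3,5,6,9}; col 7 has {2,3,4,6,7,9}; box has {4,5,6,9} → only 8 remains.
row 9, column 4 = 4: row 9 has {3,5,6,9}; col 4 has {1,2,3,5,6,7,8}; box has {1,3,5,6,9} → only 4 remains.
row 3, column 5 = 2: row 3 has {6,7,8,9}; col 5 has {1,3,4,5,6,7,8,9}; box has {1,3,5,6,7,8,9} → only 2 remains.
row 3, column 6 = 4: row 3 has {2,6,7,8,9}; col 6 has {1,3,9}; box has {1,2,3,5,6,7,8,9} → only 4 remains.
row 4, column 2 = 1: row 4 has {2,3,4,8,9}; col 2 has {2,4,5,6,7,8,9}; box has {2,4,5,6,7,8,9} → only 1 remains.
row 4, column 9 = 7: row 4 has {1,2,3,4,8,9}; col 9 has {4,5,6,8,9}; box has {2,3,4,6,8,9} → only 7 remains.
row 5, column 6 = 5: row 5 has {2,3,4,6,7,8,9}; col 6 has {1,3,4,9}; box has {1,2,3,4,7,8} → only 5 remains.
row 5, column 7 = 1: row 5 has {2,3,4,5,6,7,8,9}; col 7 has {2,3,4,6,7,8,9}; box has {2,3,4,6,7,8,9} → only 1 remains.
row 6, column 2 = 3: row 6 has {1,2,4,5,6,7,8}; col 2 has {1,2,4,5,6,7,8,9}; box has {1,2,4,5,6,7,8,9} → only 3 remains.
row 6, column 4 = 9: row 6 has {1,2,3,4,5,6,7,8}; col 4 has {1,2,3,4,5,6,7,8}; box has {1,2,3,4,5,7,8} → only 9 remains.
row 8, column 9 = 2: row 8 has {1,3,5,6,8,9}; col 9 has {4,5,6,7,8,9}; box has {4,5,6,8,9} → only 2 remains.
row 9, column 9 = 1: row 9 has {3,4,5,6,9}; col 9 has {2,4,5,6,7,8,9}; box has {2,4,5,6,8,9} → only 1 remains.
row 3, column 7 = 5: row 3 has {2,4,6,7,8,9}; col 7 has {1,2,3,4,6,7,8,9}; box has {2,4,6,7,8,9} → only 5 remains.
row 3, column 9 = 3: row 3 has {2,4,5,6,7,8,9}; col 9 has {1,2,4,5,6,7,8,9}; box has {2,4,5,6,7,8,9} → only 3 remains.
row 4, column 6 = 6: row 4 has {1,2,3,4,7,8,9}; col 6 has {1,3,4,5,9}; box has {1,2,3,4,5,7,8,9} → only 6 remains.
row 4, column 8 = 5: row 4 has {1,2,3,4,6,7,8,9}; col 8 has {2,4,6,8,9}; box has {1,2,3,4,6,7,8,9} → only 5 remains.
row 8, column 6 = 7: row 8 has {1,2,3,5,6,8,9}; col 6 has {1,3,4,5,6,9}; box has {1,3,4,5,6,9} → only 7 remains.
row 9, column 8 = 7: row 9 has {1,3,4,5,6,9}; col 8 has {2,4,5,6,8,9}; box has {1,2,4,5,6,8,9} → only 7 remains.
row 3, column 8 = 1: row 3 has {2,3,4,5,6,7,8,9}; col 8 has {2,4,5,6,7,8,9}; box has {2,3,4,5,6,7,8,9} → only 1 remains.
row 7, column 6 = 2: row 7 has {1,4,5,6,8,9}; col 6 has {1,3,4,5,6,7,9}; box has {1,3,4,5,6,7,9} → only 2 remains.

2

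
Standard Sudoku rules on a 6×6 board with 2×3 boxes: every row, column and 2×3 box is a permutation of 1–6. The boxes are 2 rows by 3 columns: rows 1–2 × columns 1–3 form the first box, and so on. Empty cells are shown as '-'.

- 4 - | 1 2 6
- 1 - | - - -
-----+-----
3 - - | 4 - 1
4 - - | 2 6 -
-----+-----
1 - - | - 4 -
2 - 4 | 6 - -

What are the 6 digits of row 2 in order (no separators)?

612534

r1c1 = 5 (sole candidate).
r1c3 = 3 (sole candidate).
r2c1 = 6: row 2 has {1}; col 1 has {1,2,3,4,5}; box has {1,3,4,5} → only 6 remains.
r2c3 = 2: row 2 has {1,6}; col 3 has {3,4}; box has {1,3,4,5,6} → only 2 remains.
r3c5 = 5 (sole candidate).
r4c2 = 5 (sole candidate).
r4c3 = 1 (sole candidate).
r4c6 = 3 (sole candidate).
r6c2 = 3 (sole candidate).
r6c5 = 1 (sole candidate).
r6c6 = 5 (sole candidate).
r2c5 = 3: row 2 has {1,2,6}; col 5 has {1,2,4,5,6}; box has {1,2,6} → only 3 remains.
r2c6 = 4: row 2 has {1,2,3,6}; col 6 has {1,3,5,6}; box has {1,2,3,6} → only 4 remains.
r3c3 = 6 (sole candidate).
r5c2 = 6 (sole candidate).
r5c3 = 5 (sole candidate).
r5c4 = 3 (sole candidate).
r5c6 = 2 (sole candidate).
r2c4 = 5: row 2 has {1,2,3,4,6}; col 4 has {1,2,3,4,6}; box has {1,2,3,4,6} → only 5 remains.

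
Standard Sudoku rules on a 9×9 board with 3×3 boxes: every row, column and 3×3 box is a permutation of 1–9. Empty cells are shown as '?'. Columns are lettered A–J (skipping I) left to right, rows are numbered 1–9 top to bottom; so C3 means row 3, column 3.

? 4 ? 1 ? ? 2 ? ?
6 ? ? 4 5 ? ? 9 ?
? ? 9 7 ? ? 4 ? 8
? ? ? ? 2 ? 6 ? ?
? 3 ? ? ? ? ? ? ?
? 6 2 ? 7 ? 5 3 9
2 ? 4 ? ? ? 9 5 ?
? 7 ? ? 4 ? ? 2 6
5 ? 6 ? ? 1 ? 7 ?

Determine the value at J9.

4

H1 = 6: row 1 has {1,2,4}; col 8 has {2,3,5,7,9}; box has {2,4,8,9} → only 6 remains.
H3 = 1: row 3 has {4,7,8,9}; col 8 has {2,3,5,6,7,9}; box has {2,4,6,8,9} → only 1 remains.
D6 = 8: row 6 has {2,3,5,6,7,9}; col 4 has {1,4,7}; box has {2,7} → only 8 remains.
F6 = 4: row 6 has {2,3,5,6,7,8,9}; col 6 has {1}; box has {2,7,8} → only 4 remains.
A3 = 3: row 3 has {1,4,7,8,9}; col 1 has {2,5,6}; box has {4,6,9} → only 3 remains.
E3 = 6: row 3 has {1,3,4,7,8,9}; col 5 has {2,4,5,7}; box has {1,4,5,7} → only 6 remains.
F3 = 2: row 3 has {1,3,4,6,7,8,9}; col 6 has {1,4}; box has {1,4,5,6,7} → only 2 remains.
A6 = 1: row 6 has {2,3,4,5,6,7,8,9}; col 1 has {2,3,5,6}; box has {2,3,6} → only 1 remains.
B3 = 5: row 3 has {1,2,3,4,6,7,8,9}; col 2 has {3,4,6,7}; box has {3,4,6,9} → only 5 remains.
J1 = 5: in row 1, 5 can only go here (every other open cell in that row sees a 5).
B2 = 2: in row 2, 2 can only go here (every other open cell in that row sees a 2).
C2 = 1: in row 2, 1 can only go here (every other open cell in that row sees a 1).
F2 = 8: in row 2, 8 can only go here (every other open cell in that row sees an 8).
J4 = 1: in row 4, 1 can only go here (every other open cell in that row sees a 1).
J7 = 3: row 7 has {2,4,5,9}; col 9 has {1,5,6,8,9}; box has {2,5,6,7,9} → only 3 remains.
G9 = 8: row 9 has {1,5,6,7}; col 7 has {2,4,5,6,9}; box has {2,3,5,6,7,9} → only 8 remains.
J9 = 4: row 9 has {1,5,6,7,8}; col 9 has {1,3,5,6,8,9}; box has {2,3,5,6,7,8,9} → only 4 remains.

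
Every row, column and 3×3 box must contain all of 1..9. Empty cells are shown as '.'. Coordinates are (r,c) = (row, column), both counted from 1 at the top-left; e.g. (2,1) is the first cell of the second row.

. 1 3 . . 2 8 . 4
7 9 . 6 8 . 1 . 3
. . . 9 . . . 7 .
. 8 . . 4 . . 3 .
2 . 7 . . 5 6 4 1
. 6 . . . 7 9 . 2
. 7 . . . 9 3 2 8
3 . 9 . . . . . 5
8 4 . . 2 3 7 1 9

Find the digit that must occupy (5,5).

9

(2,6) = 4 (sole candidate).
(2,8) = 5 (sole candidate).
(3,6) = 1 (sole candidate).
(3,7) = 2 (sole candidate).
(3,9) = 6 (sole candidate).
(4,6) = 6 (sole candidate).
(4,7) = 5 (sole candidate).
(4,9) = 7 (sole candidate).
(5,2) = 3 (sole candidate).
(5,4) = 8 (sole candidate).
(5,5) = 9: row 5 has {1,2,3,4,5,6,7,8}; col 5 has {2,4,8}; box has {4,5,6,7,8} → only 9 remains.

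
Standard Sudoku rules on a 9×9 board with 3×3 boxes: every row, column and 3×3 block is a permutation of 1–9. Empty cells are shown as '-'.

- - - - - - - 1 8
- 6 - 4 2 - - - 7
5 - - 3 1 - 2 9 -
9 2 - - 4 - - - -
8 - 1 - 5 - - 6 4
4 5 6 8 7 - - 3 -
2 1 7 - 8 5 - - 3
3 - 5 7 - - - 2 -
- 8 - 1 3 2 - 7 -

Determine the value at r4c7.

7

r1c1 = 7: row 1 has {1,8}; col 1 has {2,3,4,5,8,9}; box has {5,6} → only 7 remains.
r2c1 = 1: row 2 has {2,4,6,7}; col 1 has {2,3,4,5,7,8,9}; box has {5,6,7} → only 1 remains.
r2c8 = 5: row 2 has {1,2,4,6,7}; col 8 has {1,2,3,6,7,9}; box has {1,2,7,8,9} → only 5 remains.
r3c2 = 4: row 3 has {1,2,3,5,9}; col 2 has {1,2,5,6,8}; box has {1,5,6,7} → only 4 remains.
r3c3 = 8: row 3 has {1,2,3,4,5,9}; col 3 has {1,5,6,7}; box has {1,4,5,6,7} → only 8 remains.
r3c9 = 6: row 3 has {1,2,3,4,5,8,9}; col 9 has {3,4,7,8}; box has {1,2,5,7,8,9} → only 6 remains.
r4c3 = 3: row 4 has {2,4,9}; col 3 has {1,5,6,7,8}; box has {1,2,4,5,6,8,9} → only 3 remains.
r4c4 = 6: row 4 has {2,3,4,9}; col 4 has {1,3,4,7,8}; box has {4,5,7,8} → only 6 remains.
r4c6 = 1: row 4 has {2,3,4,6,9}; col 6 has {2,5}; box has {4,5,6,7,8} → only 1 remains.
r4c8 = 8: row 4 has {1,2,3,4,6,9}; col 8 has {1,2,3,5,6,7,9}; box has {3,4,6} → only 8 remains.
r4c9 = 5: row 4 has {1,2,3,4,6,8,9}; col 9 has {3,4,6,7,8}; box has {3,4,6,8} → only 5 remains.
r5c2 = 7: row 5 has {1,4,5,6,8}; col 2 has {1,2,4,5,6,8}; box has {1,2,3,4,5,6,8,9} → only 7 remains.
r5c7 = 9: row 5 has {1,4,5,6,7,8}; col 7 has {2}; box has {3,4,5,6,8} → only 9 remains.
r6c6 = 9: row 6 has {3,4,5,6,7,8}; col 6 has {1,2,5}; box has {1,4,5,6,7,8} → only 9 remains.
r6c7 = 1: row 6 has {3,4,5,6,7,8,9}; col 7 has {2,9}; box has {3,4,5,6,8,9} → only 1 remains.
r6c9 = 2: row 6 has {1,3,4,5,6,7,8,9}; col 9 has {3,4,5,6,7,8}; box has {1,3,4,5,6,8,9} → only 2 remains.
r7c4 = 9: row 7 has {1,2,3,5,7,8}; col 4 has {1,3,4,6,7,8}; box has {1,2,3,5,7,8} → only 9 remains.
r7c8 = 4: row 7 has {1,2,3,5,7,8,9}; col 8 has {1,2,3,5,6,7,8,9}; box has {2,3,7} → only 4 remains.
r8c2 = 9: row 8 has {2,3,5,7}; col 2 has {1,2,4,5,6,7,8}; box has {1,2,3,5,7,8} → only 9 remains.
r8c5 = 6: row 8 has {2,3,5,7,9}; col 5 has {1,2,3,4,5,7,8}; box has {1,2,3,5,7,8,9} → only 6 remains.
r8c6 = 4: row 8 has {2,3,5,6,7,9}; col 6 has {1,2,5,9}; box has {1,2,3,5,6,7,8,9} → only 4 remains.
r8c7 = 8: row 8 has {2,3,4,5,6,7,9}; col 7 has {1,2,9}; box has {2,3,4,7} → only 8 remains.
r8c9 = 1: row 8 has {2,3,4,5,6,7,8,9}; col 9 has {2,3,4,5,6,7,8}; box has {2,3,4,7,8} → only 1 remains.
r9c1 = 6: row 9 has {1,2,3,7,8}; col 1 has {1,2,3,4,5,7,8,9}; box has {1,2,3,5,7,8,9} → only 6 remains.
r9c3 = 4: row 9 has {1,2,3,6,7,8}; col 3 has {1,3,5,6,7,8}; box has {1,2,3,5,6,7,8,9} → only 4 remains.
r9c7 = 5: row 9 has {1,2,3,4,6,7,8}; col 7 has {1,2,8,9}; box has {1,2,3,4,7,8} → only 5 remains.
r9c9 = 9: row 9 has {1,2,3,4,5,6,7,8}; col 9 has {1,2,3,4,5,6,7,8}; box has {1,2,3,4,5,7,8} → only 9 remains.
r1c2 = 3: row 1 has {1,7,8}; col 2 has {1,2,4,5,6,7,8,9}; box has {1,4,5,6,7,8} → only 3 remains.
r1c4 = 5: row 1 has {1,3,7,8}; col 4 has {1,3,4,6,7,8,9}; box has {1,2,3,4} → only 5 remains.
r1c5 = 9: row 1 has {1,3,5,7,8}; col 5 has {1,2,3,4,5,6,7,8}; box has {1,2,3,4,5} → only 9 remains.
r1c6 = 6: row 1 has {1,3,5,7,8,9}; col 6 has {1,2,4,5,9}; box has {1,2,3,4,5,9} → only 6 remains.
r1c7 = 4: row 1 has {1,3,5,6,7,8,9}; col 7 has {1,2,5,8,9}; box has {1,2,5,6,7,8,9} → only 4 remains.
r2c3 = 9: row 2 has {1,2,4,5,6,7}; col 3 has {1,3,4,5,6,7,8}; box has {1,3,4,5,6,7,8} → only 9 remains.
r2c6 = 8: row 2 has {1,2,4,5,6,7,9}; col 6 has {1,2,4,5,6,9}; box has {1,2,3,4,5,6,9} → only 8 remains.
r2c7 = 3: row 2 has {1,2,4,5,6,7,8,9}; col 7 has {1,2,4,5,8,9}; box has {1,2,4,5,6,7,8,9} → only 3 remains.
r3c6 = 7: row 3 has {1,2,3,4,5,6,8,9}; col 6 has {1,2,4,5,6,8,9}; box has {1,2,3,4,5,6,8,9} → only 7 remains.
r4c7 = 7: row 4 has {1,2,3,4,5,6,8,9}; col 7 has {1,2,3,4,5,8,9}; box has {1,2,3,4,5,6,8,9} → only 7 remains.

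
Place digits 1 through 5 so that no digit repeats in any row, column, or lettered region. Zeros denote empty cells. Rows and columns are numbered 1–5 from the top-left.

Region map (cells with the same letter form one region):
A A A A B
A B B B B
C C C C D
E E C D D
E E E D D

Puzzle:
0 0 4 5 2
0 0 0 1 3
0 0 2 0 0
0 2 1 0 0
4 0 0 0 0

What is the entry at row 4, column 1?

5

row 2, column 1 = 2 (sole candidate).
row 2, column 3 = 5 (sole candidate).
row 5, column 3 = 3 (sole candidate).
row 5, column 4 = 2 (sole candidate).
row 2, column 2 = 4 (sole candidate).
row 4, column 1 = 5: row 4 has {1,2}; col 1 has {2,4}; region has {2,3,4} → only 5 remains.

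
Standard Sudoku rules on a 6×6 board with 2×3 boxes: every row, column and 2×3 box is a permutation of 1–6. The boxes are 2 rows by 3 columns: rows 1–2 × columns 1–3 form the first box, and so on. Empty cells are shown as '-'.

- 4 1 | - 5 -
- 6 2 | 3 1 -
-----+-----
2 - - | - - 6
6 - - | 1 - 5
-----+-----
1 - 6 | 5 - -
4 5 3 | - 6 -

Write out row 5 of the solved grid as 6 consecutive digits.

126543

row 1, column 1 = 3: row 1 has {1,4,5}; col 1 has {1,2,4,6}; box has {1,2,4,6} → only 3 remains.
row 1, column 6 = 2: row 1 has {1,3,4,5}; col 6 has {5,6}; box has {1,3,5} → only 2 remains.
row 2, column 1 = 5: row 2 has {1,2,3,6}; col 1 has {1,2,3,4,6}; box has {1,2,3,4,6} → only 5 remains.
row 2, column 6 = 4: row 2 has {1,2,3,5,6}; col 6 has {2,5,6}; box has {1,2,3,5} → only 4 remains.
row 3, column 4 = 4: row 3 has {2,6}; col 4 has {1,3,5}; box has {1,5,6} → only 4 remains.
row 3, column 5 = 3: row 3 has {2,4,6}; col 5 has {1,5,6}; box has {1,4,5,6} → only 3 remains.
row 4, column 2 = 3: row 4 has {1,5,6}; col 2 has {4,5,6}; box has {2,6} → only 3 remains.
row 4, column 3 = 4: row 4 has {1,3,5,6}; col 3 has {1,2,3,6}; box has {2,3,6} → only 4 remains.
row 4, column 5 = 2: row 4 has {1,3,4,5,6}; col 5 has {1,3,5,6}; box has {1,3,4,5,6} → only 2 remains.
row 5, column 2 = 2: row 5 has {1,5,6}; col 2 has {3,4,5,6}; box has {1,3,4,5,6} → only 2 remains.
row 5, column 5 = 4: row 5 has {1,2,5,6}; col 5 has {1,2,3,5,6}; box has {5,6} → only 4 remains.
row 5, column 6 = 3: row 5 has {1,2,4,5,6}; col 6 has {2,4,5,6}; box has {4,5,6} → only 3 remains.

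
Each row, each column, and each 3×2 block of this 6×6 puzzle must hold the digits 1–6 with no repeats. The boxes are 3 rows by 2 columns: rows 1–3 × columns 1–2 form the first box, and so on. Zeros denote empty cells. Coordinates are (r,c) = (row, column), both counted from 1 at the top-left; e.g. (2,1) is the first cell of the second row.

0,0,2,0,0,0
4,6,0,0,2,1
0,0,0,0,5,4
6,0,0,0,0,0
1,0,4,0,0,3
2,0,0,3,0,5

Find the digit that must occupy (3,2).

(1,6) = 6: row 1 has {2}; col 6 has {1,3,4,5}; box has {1,2,4,5} → only 6 remains.
(2,4) = 5: row 2 has {1,2,4,6}; col 4 has {3}; box has {2} → only 5 remains.
(3,1) = 3: row 3 has {4,5}; col 1 has {1,2,4,6}; box has {4,6} → only 3 remains.
(4,6) = 2: row 4 has {6}; col 6 has {1,3,4,5,6}; box has {3,5} → only 2 remains.
(5,2) = 5: row 5 has {1,3,4}; col 2 has {6}; box has {1,2,6} → only 5 remains.
(5,5) = 6: row 5 has {1,3,4,5}; col 5 has {2,5}; box has {2,3,5} → only 6 remains.
(6,2) = 4: row 6 has {2,3,5}; col 2 has {5,6}; box has {1,2,5,6} → only 4 remains.
(6,5) = 1: row 6 has {2,3,4,5}; col 5 has {2,5,6}; box has {2,3,5,6} → only 1 remains.
(1,1) = 5: row 1 has {2,6}; col 1 has {1,2,3,4,6}; box has {3,4,6} → only 5 remains.
(1,2) = 1: row 1 has {2,5,6}; col 2 has {4,5,6}; box has {3,4,5,6} → only 1 remains.
(1,4) = 4: row 1 has {1,2,5,6}; col 4 has {3,5}; box has {2,5} → only 4 remains.
(1,5) = 3: row 1 has {1,2,4,5,6}; col 5 has {1,2,5,6}; box has {1,2,4,5,6} → only 3 remains.
(2,3) = 3: row 2 has {1,2,4,5,6}; col 3 has {2,4}; box has {2,4,5} → only 3 remains.
(3,2) = 2: row 3 has {3,4,5}; col 2 has {1,4,5,6}; box has {1,3,4,5,6} → only 2 remains.

2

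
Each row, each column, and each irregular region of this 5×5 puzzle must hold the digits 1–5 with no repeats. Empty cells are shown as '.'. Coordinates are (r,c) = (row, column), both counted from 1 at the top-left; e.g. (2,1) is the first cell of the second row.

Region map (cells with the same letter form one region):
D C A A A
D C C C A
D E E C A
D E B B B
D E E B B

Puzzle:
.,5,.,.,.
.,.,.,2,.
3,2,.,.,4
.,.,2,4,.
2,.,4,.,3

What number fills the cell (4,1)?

(3,4) = 1 (sole candidate).
(5,2) = 1 (sole candidate).
(5,4) = 5 (sole candidate).
(1,4) = 3 (sole candidate).
(2,3) = 3 (sole candidate).
(3,3) = 5 (sole candidate).
(4,2) = 3 (sole candidate).
(4,5) = 1 (sole candidate).
(1,3) = 1 (sole candidate).
(1,5) = 2 (sole candidate).
(2,2) = 4 (sole candidate).
(2,5) = 5 (sole candidate).
(4,1) = 5: row 4 has {1,2,3,4}; col 1 has {2,3}; region has {2,3} → only 5 remains.

5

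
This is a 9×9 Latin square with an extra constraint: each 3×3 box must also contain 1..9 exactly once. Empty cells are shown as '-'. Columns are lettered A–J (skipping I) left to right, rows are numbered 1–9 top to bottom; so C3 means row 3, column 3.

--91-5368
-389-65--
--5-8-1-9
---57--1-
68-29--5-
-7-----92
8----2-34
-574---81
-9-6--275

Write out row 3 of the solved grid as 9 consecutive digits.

465387129

J2 = 7: row 2 has {3,5,6,8,9}; col 9 has {1,2,4,5,8,9}; box has {1,3,5,6,8,9} → only 7 remains.
J5 = 3: row 5 has {2,5,6,8,9}; col 9 has {1,2,4,5,7,8,9}; box has {1,2,5,9} → only 3 remains.
D7 = 7: row 7 has {2,3,4,8}; col 4 has {1,2,4,5,6,9}; box has {2,4,6} → only 7 remains.
E8 = 3: row 8 has {1,4,5,7,8}; col 5 has {7,8,9}; box has {2,4,6,7} → only 3 remains.
F8 = 9: row 8 has {1,3,4,5,7,8}; col 6 has {2,5,6}; box has {2,3,4,6,7} → only 9 remains.
G8 = 6: row 8 has {1,3,4,5,7,8,9}; col 7 has {1,2,3,5}; box has {1,2,3,4,5,7,8} → only 6 remains.
E9 = 1: row 9 has {2,5,6,7,9}; col 5 has {3,7,8,9}; box has {2,3,4,6,7,9} → only 1 remains.
F9 = 8: row 9 has {1,2,5,6,7,9}; col 6 has {2,5,6,9}; box has {1,2,3,4,6,7,9} → only 8 remains.
D3 = 3: row 3 has {1,5,8,9}; col 4 has {1,2,4,5,6,7,9}; box has {1,5,6,8,9} → only 3 remains.
J4 = 6: row 4 has {1,5,7}; col 9 has {1,2,3,4,5,7,8,9}; box has {1,2,3,5,9} → only 6 remains.
D6 = 8: row 6 has {2,7,9}; col 4 has {1,2,3,4,5,6,7,9}; box has {2,5,7,9} → only 8 remains.
G6 = 4: row 6 has {2,7,8,9}; col 7 has {1,2,3,5,6}; box has {1,2,3,5,6,9} → only 4 remains.
E7 = 5: row 7 has {2,3,4,7,8}; col 5 has {1,3,7,8,9}; box has {1,2,3,4,6,7,8,9} → only 5 remains.
G7 = 9: row 7 has {2,3,4,5,7,8}; col 7 has {1,2,3,4,5,6}; box has {1,2,3,4,5,6,7,8} → only 9 remains.
A8 = 2: row 8 has {1,3,4,5,6,7,8,9}; col 1 has {6,8}; box has {5,7,8,9} → only 2 remains.
G4 = 8: row 4 has {1,5,6,7}; col 7 has {1,2,3,4,5,6,9}; box has {1,2,3,4,5,6,9} → only 8 remains.
G5 = 7: row 5 has {2,3,5,6,8,9}; col 7 has {1,2,3,4,5,6,8,9}; box has {1,2,3,4,5,6,8,9} → only 7 remains.
E6 = 6: row 6 has {2,4,7,8,9}; col 5 has {1,3,5,7,8,9}; box has {2,5,7,8,9} → only 6 remains.
A1 = 7: in row 1, 7 can only go here (every other open cell in that row sees a 7).
A3 = 4: row 3 has {1,3,5,8,9}; col 1 has {2,6,7,8}; box has {3,5,7,8,9} → only 4 remains.
F3 = 7: row 3 has {1,3,4,5,8,9}; col 6 has {2,5,6,8,9}; box has {1,3,5,6,8,9} → only 7 remains.
H3 = 2: row 3 has {1,3,4,5,7,8,9}; col 8 has {1,3,5,6,7,8,9}; box has {1,3,5,6,7,8,9} → only 2 remains.
A9 = 3: row 9 has {1,2,5,6,7,8,9}; col 1 has {2,4,6,7,8}; box has {2,5,7,8,9} → only 3 remains.
C9 = 4: row 9 has {1,2,3,5,6,7,8,9}; col 3 has {5,7,8,9}; box has {2,3,5,7,8,9} → only 4 remains.
B1 = 2: row 1 has {1,3,5,6,7,8,9}; col 2 has {3,5,7,8,9}; box has {3,4,5,7,8,9} → only 2 remains.
E1 = 4: row 1 has {1,2,3,5,6,7,8,9}; col 5 has {1,3,5,6,7,8,9}; box has {1,3,5,6,7,8,9} → only 4 remains.
A2 = 1: row 2 has {3,5,6,7,8,9}; col 1 has {2,3,4,6,7,8}; box has {2,3,4,5,7,8,9} → only 1 remains.
E2 = 2: row 2 has {1,3,5,6,7,8,9}; col 5 has {1,3,4,5,6,7,8,9}; box has {1,3,4,5,6,7,8,9} → only 2 remains.
H2 = 4: row 2 has {1,2,3,5,6,7,8,9}; col 8 has {1,2,3,5,6,7,8,9}; box has {1,2,3,5,6,7,8,9} → only 4 remains.
B3 = 6: row 3 has {1,2,3,4,5,7,8,9}; col 2 has {2,3,5,7,8,9}; box has {1,2,3,4,5,7,8,9} → only 6 remains.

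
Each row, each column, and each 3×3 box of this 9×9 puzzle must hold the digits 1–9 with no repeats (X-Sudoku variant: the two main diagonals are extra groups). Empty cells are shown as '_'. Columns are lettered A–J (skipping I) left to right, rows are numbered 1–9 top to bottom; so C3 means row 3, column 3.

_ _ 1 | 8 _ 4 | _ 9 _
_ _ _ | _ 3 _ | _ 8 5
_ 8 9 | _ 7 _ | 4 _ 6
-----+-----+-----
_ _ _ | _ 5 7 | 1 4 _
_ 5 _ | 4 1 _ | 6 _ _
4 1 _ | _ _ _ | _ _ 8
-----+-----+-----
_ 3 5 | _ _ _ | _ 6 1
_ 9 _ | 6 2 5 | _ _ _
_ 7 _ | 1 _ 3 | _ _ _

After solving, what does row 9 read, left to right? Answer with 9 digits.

E1 = 6 (sole candidate).
E6 = 9 (sole candidate).
B1 = 2 (sole candidate).
J1 = 3 (sole candidate).
B4 = 6 (sole candidate).
D6 = 2 (sole candidate).
F6 = 6 (sole candidate).
A9 = 6: row 9 has {1,3,7}; col 1 has {4}; box has {3,5,7,9}; anti-diagonal has {1,2,3,4,5,7,8,9} → only 6 remains.
G1 = 7 (sole candidate).
A2 = 7 (sole candidate).
B2 = 4 (sole candidate).
C2 = 6 (sole candidate).
D2 = 9 (sole candidate).
G2 = 2 (sole candidate).
D3 = 5 (sole candidate).
H3 = 1 (sole candidate).
D4 = 3 (sole candidate).
F5 = 8 (sole candidate).
D7 = 7 (sole candidate).
F7 = 9 (sole candidate).
G7 = 8 (sole candidate).
G8 = 3 (sole candidate).
H8 = 7 (sole candidate).
J8 = 4 (sole candidate).
J9 = 2: row 9 has {1,3,6,7}; col 9 has {1,3,4,5,6,8}; box has {1,3,4,6,7,8}; main diagonal has {1,3,4,6,7,8,9} → only 2 remains.
A1 = 5 (sole candidate).
F2 = 1 (sole candidate).
A3 = 3 (sole candidate).
F3 = 2 (sole candidate).
J4 = 9 (sole candidate).
J5 = 7 (sole candidate).
G6 = 5 (sole candidate).
H6 = 3 (sole candidate).
A7 = 2 (sole candidate).
E7 = 4 (sole candidate).
C8 = 8 (sole candidate).
C9 = 4: row 9 has {1,2,3,6,7}; col 3 has {1,5,6,8,9}; box has {2,3,5,6,7,8,9} → only 4 remains.
E9 = 8: row 9 has {1,2,3,4,6,7}; col 5 has {1,2,3,4,5,6,7,9}; box has {1,2,3,4,5,6,7,9} → only 8 remains.
G9 = 9: row 9 has {1,2,3,4,6,7,8}; col 7 has {1,2,3,4,5,6,7,8}; box has {1,2,3,4,6,7,8} → only 9 remains.
H9 = 5: row 9 has {1,2,3,4,6,7,8,9}; col 8 has {1,3,4,6,7,8,9}; box has {1,2,3,4,6,7,8,9} → only 5 remains.

674183952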